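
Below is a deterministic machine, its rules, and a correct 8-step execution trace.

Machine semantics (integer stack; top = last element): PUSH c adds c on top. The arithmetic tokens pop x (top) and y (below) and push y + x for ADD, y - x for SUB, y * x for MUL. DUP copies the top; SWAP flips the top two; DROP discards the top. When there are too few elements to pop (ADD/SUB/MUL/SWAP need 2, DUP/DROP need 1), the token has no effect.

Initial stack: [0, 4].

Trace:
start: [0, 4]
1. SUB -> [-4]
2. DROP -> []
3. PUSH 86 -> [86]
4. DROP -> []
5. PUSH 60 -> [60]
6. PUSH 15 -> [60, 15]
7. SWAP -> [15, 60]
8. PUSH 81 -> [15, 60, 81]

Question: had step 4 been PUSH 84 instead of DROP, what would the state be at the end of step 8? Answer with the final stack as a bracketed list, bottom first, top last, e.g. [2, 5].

[86, 84, 15, 60, 81]

(re-executing from step 4 with the substitution; state before step 4: [86])
4. PUSH 84 -> [86, 84]
5. PUSH 60 -> [86, 84, 60]
6. PUSH 15 -> [86, 84, 60, 15]
7. SWAP -> [86, 84, 15, 60]
8. PUSH 81 -> [86, 84, 15, 60, 81]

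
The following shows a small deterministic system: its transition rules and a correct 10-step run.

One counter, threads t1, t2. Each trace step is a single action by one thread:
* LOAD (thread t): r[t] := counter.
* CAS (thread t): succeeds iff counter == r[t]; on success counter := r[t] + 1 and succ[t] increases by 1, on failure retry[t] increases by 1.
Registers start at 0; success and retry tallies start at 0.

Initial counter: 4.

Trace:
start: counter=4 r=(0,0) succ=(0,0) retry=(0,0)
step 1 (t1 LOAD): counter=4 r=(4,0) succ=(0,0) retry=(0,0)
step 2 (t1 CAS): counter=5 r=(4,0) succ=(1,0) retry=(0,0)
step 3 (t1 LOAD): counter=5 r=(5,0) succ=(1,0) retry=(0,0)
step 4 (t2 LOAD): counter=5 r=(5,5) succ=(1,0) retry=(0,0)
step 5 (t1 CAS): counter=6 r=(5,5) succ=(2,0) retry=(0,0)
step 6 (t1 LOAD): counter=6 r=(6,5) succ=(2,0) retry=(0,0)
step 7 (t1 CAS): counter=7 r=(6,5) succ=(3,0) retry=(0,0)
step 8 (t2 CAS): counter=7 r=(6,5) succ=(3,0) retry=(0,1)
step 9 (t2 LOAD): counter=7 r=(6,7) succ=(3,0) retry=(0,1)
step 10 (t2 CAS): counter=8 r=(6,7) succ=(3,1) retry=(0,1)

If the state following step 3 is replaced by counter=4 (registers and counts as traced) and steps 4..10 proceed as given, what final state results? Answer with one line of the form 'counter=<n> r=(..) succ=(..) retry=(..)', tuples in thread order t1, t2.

state after step 3 := counter=4 r=(5,0) succ=(1,0) retry=(0,0)
step 4 (t2 LOAD): counter=4 r=(5,4) succ=(1,0) retry=(0,0)
step 5 (t1 CAS): counter=4 r=(5,4) succ=(1,0) retry=(1,0)
step 6 (t1 LOAD): counter=4 r=(4,4) succ=(1,0) retry=(1,0)
step 7 (t1 CAS): counter=5 r=(4,4) succ=(2,0) retry=(1,0)
step 8 (t2 CAS): counter=5 r=(4,4) succ=(2,0) retry=(1,1)
step 9 (t2 LOAD): counter=5 r=(4,5) succ=(2,0) retry=(1,1)
step 10 (t2 CAS): counter=6 r=(4,5) succ=(2,1) retry=(1,1)

counter=6 r=(4,5) succ=(2,1) retry=(1,1)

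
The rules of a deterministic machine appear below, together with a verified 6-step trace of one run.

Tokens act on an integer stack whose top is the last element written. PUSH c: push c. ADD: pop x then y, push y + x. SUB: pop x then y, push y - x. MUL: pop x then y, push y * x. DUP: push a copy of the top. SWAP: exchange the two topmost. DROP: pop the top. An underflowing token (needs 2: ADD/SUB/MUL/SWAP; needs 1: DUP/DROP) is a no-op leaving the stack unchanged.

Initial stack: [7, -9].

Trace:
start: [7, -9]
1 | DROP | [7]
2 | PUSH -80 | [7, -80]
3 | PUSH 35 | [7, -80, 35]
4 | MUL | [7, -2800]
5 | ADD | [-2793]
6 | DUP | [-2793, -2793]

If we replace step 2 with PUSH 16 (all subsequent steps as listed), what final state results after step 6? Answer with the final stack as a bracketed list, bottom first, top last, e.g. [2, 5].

[567, 567]

(re-executing from step 2 with the substitution; state before step 2: [7])
2 | PUSH 16 | [7, 16]
3 | PUSH 35 | [7, 16, 35]
4 | MUL | [7, 560]
5 | ADD | [567]
6 | DUP | [567, 567]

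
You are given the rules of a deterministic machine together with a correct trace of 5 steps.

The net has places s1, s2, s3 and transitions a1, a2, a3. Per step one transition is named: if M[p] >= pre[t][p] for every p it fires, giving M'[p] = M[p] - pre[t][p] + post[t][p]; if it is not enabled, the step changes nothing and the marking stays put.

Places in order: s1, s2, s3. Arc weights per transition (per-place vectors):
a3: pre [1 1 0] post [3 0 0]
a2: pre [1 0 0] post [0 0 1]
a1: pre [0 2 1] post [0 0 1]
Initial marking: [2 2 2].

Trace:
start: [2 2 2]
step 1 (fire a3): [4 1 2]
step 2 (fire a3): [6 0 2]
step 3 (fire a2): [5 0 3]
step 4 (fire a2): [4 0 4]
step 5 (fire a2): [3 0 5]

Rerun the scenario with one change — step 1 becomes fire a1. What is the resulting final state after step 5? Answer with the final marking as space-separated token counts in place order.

0 0 4

(re-executing from step 1 with the substitution; state before step 1: [2 2 2])
step 1 (fire a1): [2 0 2]
step 2 (fire a3): [2 0 2]
step 3 (fire a2): [1 0 3]
step 4 (fire a2): [0 0 4]
step 5 (fire a2): [0 0 4]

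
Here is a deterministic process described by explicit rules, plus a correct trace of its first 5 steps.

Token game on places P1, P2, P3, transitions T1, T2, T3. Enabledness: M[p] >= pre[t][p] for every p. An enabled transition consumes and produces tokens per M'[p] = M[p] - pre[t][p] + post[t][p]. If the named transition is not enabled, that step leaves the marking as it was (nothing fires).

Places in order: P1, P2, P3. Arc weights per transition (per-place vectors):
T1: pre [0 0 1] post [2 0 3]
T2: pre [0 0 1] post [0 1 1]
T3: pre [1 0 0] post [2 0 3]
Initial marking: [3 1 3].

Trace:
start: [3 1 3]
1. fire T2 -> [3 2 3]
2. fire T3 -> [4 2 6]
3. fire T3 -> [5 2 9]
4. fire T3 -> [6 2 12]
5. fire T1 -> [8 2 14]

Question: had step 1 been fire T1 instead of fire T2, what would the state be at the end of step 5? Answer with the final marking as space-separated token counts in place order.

(re-executing from step 1 with the substitution; state before step 1: [3 1 3])
1. fire T1 -> [5 1 5]
2. fire T3 -> [6 1 8]
3. fire T3 -> [7 1 11]
4. fire T3 -> [8 1 14]
5. fire T1 -> [10 1 16]

10 1 16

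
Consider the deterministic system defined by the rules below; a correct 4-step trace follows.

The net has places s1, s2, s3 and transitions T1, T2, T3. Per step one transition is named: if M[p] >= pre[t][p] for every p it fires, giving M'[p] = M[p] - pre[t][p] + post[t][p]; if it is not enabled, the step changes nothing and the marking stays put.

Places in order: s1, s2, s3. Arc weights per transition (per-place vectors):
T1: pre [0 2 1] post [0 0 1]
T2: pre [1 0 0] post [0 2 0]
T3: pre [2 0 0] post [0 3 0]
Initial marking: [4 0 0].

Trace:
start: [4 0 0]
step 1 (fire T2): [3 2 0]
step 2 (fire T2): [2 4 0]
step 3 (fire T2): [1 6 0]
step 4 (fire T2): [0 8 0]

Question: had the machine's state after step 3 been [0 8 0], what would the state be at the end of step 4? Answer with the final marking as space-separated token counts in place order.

state after step 3 := [0 8 0]
step 4 (fire T2): [0 8 0]

0 8 0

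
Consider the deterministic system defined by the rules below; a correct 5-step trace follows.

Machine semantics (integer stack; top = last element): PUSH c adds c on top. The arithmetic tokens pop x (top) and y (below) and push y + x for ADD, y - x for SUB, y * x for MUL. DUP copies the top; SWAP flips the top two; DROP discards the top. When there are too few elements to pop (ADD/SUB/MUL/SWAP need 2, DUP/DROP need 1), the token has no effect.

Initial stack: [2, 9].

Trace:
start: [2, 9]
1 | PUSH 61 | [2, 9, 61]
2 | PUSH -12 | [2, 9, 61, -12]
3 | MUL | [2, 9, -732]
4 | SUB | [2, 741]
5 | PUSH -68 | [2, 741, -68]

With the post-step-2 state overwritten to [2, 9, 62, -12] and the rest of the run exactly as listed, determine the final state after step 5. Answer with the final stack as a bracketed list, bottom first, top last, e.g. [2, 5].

[2, 753, -68]

state after step 2 := [2, 9, 62, -12]
3 | MUL | [2, 9, -744]
4 | SUB | [2, 753]
5 | PUSH -68 | [2, 753, -68]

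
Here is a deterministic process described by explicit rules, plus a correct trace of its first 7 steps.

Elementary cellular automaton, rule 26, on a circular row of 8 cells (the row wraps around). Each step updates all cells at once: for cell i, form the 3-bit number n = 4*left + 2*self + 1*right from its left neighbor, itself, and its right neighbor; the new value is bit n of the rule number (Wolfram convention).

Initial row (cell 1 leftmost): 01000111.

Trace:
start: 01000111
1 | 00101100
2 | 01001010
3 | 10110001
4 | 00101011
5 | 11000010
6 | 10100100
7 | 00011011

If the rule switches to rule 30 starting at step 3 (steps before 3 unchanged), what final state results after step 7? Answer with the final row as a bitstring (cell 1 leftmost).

(re-executing steps 3..7 under rule 30; state before step 3: 01001010)
3 | 11111011
4 | 00000010
5 | 00000111
6 | 10001100
7 | 11011011

11011011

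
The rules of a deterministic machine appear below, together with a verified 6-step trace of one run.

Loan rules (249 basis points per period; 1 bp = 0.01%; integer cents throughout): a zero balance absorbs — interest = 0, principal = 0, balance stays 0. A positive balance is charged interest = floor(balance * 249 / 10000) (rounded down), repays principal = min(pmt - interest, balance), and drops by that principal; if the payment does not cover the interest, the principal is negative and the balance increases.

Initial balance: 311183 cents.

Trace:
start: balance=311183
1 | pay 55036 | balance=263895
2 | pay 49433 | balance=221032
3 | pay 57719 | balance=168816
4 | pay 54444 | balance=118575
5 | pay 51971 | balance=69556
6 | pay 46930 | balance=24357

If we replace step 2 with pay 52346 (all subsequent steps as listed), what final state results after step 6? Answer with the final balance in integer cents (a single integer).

(re-executing from step 2 with the substitution; state before step 2: balance=263895)
2 | pay 52346 | balance=218119
3 | pay 57719 | balance=165831
4 | pay 54444 | balance=115516
5 | pay 51971 | balance=66421
6 | pay 46930 | balance=21144

21144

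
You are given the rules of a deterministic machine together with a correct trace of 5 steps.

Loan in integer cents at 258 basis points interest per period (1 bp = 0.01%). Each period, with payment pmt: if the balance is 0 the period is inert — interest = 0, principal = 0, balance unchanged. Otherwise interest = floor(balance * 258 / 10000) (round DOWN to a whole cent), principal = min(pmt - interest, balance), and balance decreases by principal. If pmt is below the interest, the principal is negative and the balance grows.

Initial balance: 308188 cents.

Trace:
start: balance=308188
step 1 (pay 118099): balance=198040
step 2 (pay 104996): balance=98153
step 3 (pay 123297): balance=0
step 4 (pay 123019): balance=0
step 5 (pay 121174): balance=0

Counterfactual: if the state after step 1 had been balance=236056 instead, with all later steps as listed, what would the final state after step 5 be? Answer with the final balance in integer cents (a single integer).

0

state after step 1 := balance=236056
step 2 (pay 104996): balance=137150
step 3 (pay 123297): balance=17391
step 4 (pay 123019): balance=0
step 5 (pay 121174): balance=0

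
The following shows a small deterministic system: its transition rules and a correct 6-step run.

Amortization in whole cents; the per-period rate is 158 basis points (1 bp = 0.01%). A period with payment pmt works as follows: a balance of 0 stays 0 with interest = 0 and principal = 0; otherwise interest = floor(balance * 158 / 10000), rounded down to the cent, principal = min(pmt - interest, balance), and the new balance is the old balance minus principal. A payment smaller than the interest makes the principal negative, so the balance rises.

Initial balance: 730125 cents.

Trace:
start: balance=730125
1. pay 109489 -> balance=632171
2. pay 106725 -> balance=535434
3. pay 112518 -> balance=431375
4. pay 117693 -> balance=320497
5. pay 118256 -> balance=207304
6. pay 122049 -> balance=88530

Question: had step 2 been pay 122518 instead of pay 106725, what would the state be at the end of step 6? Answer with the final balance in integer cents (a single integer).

71716

(re-executing from step 2 with the substitution; state before step 2: balance=632171)
2. pay 122518 -> balance=519641
3. pay 112518 -> balance=415333
4. pay 117693 -> balance=304202
5. pay 118256 -> balance=190752
6. pay 122049 -> balance=71716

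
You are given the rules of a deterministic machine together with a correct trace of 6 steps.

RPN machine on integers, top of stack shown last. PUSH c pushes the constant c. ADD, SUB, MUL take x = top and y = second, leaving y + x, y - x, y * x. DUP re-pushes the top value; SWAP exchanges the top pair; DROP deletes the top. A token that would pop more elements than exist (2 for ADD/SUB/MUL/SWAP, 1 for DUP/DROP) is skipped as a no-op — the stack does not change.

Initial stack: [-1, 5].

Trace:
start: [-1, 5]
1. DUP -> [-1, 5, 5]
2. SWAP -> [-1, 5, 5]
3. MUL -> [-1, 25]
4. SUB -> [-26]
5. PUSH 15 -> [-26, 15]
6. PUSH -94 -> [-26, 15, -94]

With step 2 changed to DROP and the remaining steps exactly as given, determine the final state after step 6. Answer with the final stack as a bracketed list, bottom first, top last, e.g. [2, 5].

(re-executing from step 2 with the substitution; state before step 2: [-1, 5, 5])
2. DROP -> [-1, 5]
3. MUL -> [-5]
4. SUB -> [-5]
5. PUSH 15 -> [-5, 15]
6. PUSH -94 -> [-5, 15, -94]

[-5, 15, -94]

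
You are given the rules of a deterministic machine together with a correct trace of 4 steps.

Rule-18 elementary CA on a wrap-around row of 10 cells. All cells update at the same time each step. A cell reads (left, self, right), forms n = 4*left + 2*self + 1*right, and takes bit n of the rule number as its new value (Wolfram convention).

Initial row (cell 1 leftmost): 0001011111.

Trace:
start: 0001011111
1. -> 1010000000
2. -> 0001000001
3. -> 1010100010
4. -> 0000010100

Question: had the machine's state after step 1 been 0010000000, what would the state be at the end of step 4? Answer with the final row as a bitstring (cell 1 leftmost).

state after step 1 := 0010000000
2. -> 0101000000
3. -> 1000100000
4. -> 0101010001

0101010001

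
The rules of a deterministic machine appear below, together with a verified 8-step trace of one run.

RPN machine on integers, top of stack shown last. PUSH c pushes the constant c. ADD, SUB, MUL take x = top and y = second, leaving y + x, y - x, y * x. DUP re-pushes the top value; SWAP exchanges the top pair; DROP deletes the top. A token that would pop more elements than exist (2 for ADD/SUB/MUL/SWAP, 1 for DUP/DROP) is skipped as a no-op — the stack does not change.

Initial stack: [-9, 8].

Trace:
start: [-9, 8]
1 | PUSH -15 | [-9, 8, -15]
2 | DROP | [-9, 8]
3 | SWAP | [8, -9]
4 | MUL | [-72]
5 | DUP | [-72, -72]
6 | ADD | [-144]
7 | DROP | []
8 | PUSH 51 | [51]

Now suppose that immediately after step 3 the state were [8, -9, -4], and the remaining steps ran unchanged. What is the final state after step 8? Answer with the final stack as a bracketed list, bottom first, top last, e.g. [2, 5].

state after step 3 := [8, -9, -4]
4 | MUL | [8, 36]
5 | DUP | [8, 36, 36]
6 | ADD | [8, 72]
7 | DROP | [8]
8 | PUSH 51 | [8, 51]

[8, 51]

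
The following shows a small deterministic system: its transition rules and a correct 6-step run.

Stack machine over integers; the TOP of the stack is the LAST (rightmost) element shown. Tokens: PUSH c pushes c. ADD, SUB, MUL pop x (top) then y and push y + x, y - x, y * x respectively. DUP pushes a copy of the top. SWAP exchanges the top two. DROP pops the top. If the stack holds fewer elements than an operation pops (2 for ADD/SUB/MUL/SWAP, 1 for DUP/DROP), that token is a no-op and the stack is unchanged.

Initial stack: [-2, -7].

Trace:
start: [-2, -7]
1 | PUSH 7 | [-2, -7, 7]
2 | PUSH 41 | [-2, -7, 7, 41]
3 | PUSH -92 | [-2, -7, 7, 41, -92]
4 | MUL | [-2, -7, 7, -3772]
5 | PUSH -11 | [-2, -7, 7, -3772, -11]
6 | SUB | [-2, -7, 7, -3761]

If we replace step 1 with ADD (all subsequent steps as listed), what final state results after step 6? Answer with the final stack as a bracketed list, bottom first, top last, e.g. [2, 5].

[-9, -3761]

(re-executing from step 1 with the substitution; state before step 1: [-2, -7])
1 | ADD | [-9]
2 | PUSH 41 | [-9, 41]
3 | PUSH -92 | [-9, 41, -92]
4 | MUL | [-9, -3772]
5 | PUSH -11 | [-9, -3772, -11]
6 | SUB | [-9, -3761]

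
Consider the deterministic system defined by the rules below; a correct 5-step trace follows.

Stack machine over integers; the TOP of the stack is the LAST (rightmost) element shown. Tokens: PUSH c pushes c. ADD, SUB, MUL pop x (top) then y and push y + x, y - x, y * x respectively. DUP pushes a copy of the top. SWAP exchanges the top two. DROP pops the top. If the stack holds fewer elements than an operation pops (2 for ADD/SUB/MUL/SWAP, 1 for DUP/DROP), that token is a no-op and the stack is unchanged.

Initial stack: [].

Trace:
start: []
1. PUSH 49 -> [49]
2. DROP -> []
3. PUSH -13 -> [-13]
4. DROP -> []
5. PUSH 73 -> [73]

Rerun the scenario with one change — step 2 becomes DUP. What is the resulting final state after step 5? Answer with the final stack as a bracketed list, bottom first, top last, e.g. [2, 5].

[49, 49, 73]

(re-executing from step 2 with the substitution; state before step 2: [49])
2. DUP -> [49, 49]
3. PUSH -13 -> [49, 49, -13]
4. DROP -> [49, 49]
5. PUSH 73 -> [49, 49, 73]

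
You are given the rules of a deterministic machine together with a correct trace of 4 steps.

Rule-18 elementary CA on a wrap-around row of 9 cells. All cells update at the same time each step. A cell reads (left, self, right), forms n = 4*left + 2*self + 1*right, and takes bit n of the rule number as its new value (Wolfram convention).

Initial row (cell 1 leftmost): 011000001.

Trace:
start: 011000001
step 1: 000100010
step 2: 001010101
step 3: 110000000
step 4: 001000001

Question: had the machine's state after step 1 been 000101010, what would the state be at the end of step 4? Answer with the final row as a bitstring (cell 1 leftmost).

state after step 1 := 000101010
step 2: 001000001
step 3: 110100010
step 4: 000010100

000010100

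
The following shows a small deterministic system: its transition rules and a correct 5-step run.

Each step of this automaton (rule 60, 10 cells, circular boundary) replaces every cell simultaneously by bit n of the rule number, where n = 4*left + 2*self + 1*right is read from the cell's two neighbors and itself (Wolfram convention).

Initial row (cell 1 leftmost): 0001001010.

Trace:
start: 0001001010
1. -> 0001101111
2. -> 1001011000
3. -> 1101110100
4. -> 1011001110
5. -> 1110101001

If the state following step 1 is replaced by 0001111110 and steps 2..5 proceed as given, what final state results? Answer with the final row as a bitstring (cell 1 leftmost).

state after step 1 := 0001111110
2. -> 0001000001
3. -> 1001100001
4. -> 0101010001
5. -> 1111111001

1111111001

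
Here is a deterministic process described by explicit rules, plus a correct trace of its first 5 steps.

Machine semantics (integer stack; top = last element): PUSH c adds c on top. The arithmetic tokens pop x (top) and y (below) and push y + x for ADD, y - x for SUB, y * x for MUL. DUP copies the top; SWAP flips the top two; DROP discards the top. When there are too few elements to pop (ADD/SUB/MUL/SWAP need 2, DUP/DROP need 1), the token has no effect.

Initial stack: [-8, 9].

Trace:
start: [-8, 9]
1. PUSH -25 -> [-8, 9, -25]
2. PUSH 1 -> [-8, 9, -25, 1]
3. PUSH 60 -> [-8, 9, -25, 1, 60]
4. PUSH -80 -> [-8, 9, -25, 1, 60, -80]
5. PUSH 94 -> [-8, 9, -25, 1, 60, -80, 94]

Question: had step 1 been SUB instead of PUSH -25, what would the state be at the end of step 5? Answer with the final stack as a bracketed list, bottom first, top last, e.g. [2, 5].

(re-executing from step 1 with the substitution; state before step 1: [-8, 9])
1. SUB -> [-17]
2. PUSH 1 -> [-17, 1]
3. PUSH 60 -> [-17, 1, 60]
4. PUSH -80 -> [-17, 1, 60, -80]
5. PUSH 94 -> [-17, 1, 60, -80, 94]

[-17, 1, 60, -80, 94]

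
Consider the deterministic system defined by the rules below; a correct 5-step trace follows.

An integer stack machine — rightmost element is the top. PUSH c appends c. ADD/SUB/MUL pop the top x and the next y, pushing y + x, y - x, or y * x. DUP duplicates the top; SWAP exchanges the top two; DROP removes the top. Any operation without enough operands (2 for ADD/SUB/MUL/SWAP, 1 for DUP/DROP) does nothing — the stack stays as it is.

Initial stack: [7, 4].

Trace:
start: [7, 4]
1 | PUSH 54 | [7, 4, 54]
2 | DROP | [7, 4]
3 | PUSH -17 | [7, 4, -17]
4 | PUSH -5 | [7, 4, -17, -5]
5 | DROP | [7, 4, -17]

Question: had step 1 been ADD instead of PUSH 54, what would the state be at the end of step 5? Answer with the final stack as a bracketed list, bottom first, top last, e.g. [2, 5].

[-17]

(re-executing from step 1 with the substitution; state before step 1: [7, 4])
1 | ADD | [11]
2 | DROP | []
3 | PUSH -17 | [-17]
4 | PUSH -5 | [-17, -5]
5 | DROP | [-17]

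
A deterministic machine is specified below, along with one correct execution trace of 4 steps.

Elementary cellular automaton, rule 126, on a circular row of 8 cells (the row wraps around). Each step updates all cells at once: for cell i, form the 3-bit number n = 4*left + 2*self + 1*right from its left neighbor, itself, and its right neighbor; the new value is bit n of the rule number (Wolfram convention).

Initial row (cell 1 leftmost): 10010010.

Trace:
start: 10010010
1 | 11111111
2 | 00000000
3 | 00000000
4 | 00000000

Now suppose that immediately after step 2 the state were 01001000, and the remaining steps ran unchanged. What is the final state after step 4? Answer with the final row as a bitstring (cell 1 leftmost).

10000111

state after step 2 := 01001000
3 | 11111100
4 | 10000111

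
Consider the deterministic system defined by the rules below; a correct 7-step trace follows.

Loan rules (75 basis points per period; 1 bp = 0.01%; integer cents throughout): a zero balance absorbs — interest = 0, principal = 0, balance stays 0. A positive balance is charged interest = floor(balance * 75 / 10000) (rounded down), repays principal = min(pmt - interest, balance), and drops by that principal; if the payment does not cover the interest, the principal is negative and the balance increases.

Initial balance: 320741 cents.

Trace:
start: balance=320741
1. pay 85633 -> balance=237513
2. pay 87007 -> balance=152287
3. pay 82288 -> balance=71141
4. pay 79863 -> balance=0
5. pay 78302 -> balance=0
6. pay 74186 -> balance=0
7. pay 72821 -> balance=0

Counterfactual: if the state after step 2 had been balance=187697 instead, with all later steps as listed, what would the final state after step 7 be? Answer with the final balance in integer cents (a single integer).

state after step 2 := balance=187697
3. pay 82288 -> balance=106816
4. pay 79863 -> balance=27754
5. pay 78302 -> balance=0
6. pay 74186 -> balance=0
7. pay 72821 -> balance=0

0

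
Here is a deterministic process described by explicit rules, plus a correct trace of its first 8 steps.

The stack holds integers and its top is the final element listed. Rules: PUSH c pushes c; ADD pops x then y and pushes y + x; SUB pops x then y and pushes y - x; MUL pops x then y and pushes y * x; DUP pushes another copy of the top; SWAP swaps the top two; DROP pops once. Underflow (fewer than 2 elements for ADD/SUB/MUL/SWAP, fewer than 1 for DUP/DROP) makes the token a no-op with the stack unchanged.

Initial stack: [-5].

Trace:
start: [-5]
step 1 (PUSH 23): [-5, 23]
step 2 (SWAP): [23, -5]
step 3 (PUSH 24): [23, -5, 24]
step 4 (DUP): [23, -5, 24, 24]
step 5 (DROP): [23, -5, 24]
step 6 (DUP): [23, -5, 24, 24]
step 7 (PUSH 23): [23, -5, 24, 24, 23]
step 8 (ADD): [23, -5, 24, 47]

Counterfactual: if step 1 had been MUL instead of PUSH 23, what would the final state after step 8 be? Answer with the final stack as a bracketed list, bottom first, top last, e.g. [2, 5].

(re-executing from step 1 with the substitution; state before step 1: [-5])
step 1 (MUL): [-5]
step 2 (SWAP): [-5]
step 3 (PUSH 24): [-5, 24]
step 4 (DUP): [-5, 24, 24]
step 5 (DROP): [-5, 24]
step 6 (DUP): [-5, 24, 24]
step 7 (PUSH 23): [-5, 24, 24, 23]
step 8 (ADD): [-5, 24, 47]

[-5, 24, 47]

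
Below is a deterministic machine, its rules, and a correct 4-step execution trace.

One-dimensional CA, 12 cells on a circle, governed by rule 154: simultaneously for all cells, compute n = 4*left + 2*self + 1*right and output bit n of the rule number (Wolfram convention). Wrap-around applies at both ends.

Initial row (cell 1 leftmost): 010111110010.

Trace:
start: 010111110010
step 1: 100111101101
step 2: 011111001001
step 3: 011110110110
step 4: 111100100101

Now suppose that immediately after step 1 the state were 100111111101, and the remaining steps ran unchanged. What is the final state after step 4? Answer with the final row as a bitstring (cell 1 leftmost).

111111100101

state after step 1 := 100111111101
step 2: 011111111001
step 3: 011111110110
step 4: 111111100101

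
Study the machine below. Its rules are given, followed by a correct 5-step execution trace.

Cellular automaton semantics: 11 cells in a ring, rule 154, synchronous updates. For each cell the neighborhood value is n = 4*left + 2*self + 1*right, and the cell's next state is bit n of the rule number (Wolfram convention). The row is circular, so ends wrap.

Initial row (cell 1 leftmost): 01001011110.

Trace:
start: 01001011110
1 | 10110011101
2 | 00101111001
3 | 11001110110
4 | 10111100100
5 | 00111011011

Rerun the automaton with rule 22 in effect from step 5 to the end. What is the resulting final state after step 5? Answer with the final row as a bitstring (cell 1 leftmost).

(re-executing step 5 under rule 22; state before step 5: 10111100100)
5 | 10000011111

10000011111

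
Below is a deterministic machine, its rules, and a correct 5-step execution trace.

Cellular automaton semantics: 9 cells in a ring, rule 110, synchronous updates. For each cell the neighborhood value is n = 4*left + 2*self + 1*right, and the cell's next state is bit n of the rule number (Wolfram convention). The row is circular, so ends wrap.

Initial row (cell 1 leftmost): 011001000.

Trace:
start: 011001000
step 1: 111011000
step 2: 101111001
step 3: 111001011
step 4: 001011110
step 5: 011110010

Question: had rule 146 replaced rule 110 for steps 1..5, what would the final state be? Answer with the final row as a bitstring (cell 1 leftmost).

(re-executing steps 1..5 under rule 146; state before step 1: 011001000)
step 1: 100110100
step 2: 011000011
step 3: 000100100
step 4: 001011010
step 5: 010000001

010000001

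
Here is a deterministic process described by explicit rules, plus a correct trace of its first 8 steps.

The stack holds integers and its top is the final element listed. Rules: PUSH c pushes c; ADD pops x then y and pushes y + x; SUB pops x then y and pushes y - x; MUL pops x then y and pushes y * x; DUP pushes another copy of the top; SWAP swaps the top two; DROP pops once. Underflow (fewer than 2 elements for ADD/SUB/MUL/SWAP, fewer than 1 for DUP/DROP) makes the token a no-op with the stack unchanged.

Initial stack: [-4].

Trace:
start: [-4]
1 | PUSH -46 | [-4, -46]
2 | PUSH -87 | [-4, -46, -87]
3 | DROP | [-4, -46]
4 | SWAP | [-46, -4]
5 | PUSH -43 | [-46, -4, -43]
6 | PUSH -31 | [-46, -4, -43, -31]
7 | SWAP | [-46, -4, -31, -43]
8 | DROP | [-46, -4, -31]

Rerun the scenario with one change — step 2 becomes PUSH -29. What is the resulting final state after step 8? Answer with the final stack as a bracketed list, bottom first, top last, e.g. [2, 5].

(re-executing from step 2 with the substitution; state before step 2: [-4, -46])
2 | PUSH -29 | [-4, -46, -29]
3 | DROP | [-4, -46]
4 | SWAP | [-46, -4]
5 | PUSH -43 | [-46, -4, -43]
6 | PUSH -31 | [-46, -4, -43, -31]
7 | SWAP | [-46, -4, -31, -43]
8 | DROP | [-46, -4, -31]

[-46, -4, -31]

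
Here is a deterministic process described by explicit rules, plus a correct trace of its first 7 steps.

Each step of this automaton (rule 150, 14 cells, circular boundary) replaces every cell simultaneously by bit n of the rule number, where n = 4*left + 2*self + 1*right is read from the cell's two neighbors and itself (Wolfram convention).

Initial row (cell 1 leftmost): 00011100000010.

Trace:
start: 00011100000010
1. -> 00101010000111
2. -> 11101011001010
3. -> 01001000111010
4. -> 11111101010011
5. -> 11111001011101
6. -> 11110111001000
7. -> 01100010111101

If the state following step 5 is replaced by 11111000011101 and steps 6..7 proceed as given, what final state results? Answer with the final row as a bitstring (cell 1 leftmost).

01100111101101

state after step 5 := 11111000011101
6. -> 11110100101000
7. -> 01100111101101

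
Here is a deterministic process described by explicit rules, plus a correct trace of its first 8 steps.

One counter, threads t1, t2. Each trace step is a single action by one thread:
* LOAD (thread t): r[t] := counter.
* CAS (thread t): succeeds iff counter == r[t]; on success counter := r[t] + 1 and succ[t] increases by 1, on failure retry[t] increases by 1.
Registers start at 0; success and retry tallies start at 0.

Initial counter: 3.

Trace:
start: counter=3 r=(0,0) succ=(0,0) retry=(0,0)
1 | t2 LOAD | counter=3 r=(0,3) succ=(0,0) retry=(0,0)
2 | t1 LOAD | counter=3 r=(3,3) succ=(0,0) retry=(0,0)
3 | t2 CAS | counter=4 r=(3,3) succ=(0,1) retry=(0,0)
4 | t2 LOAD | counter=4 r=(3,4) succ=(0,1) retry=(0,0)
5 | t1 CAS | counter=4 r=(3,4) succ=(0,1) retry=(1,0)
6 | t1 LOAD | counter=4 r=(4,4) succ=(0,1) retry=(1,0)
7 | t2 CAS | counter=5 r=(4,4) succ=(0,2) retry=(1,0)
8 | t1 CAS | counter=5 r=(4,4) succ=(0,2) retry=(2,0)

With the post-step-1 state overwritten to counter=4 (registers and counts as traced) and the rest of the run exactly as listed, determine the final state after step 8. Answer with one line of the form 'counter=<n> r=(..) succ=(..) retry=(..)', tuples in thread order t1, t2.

counter=6 r=(5,4) succ=(2,0) retry=(0,2)

state after step 1 := counter=4 r=(0,3) succ=(0,0) retry=(0,0)
2 | t1 LOAD | counter=4 r=(4,3) succ=(0,0) retry=(0,0)
3 | t2 CAS | counter=4 r=(4,3) succ=(0,0) retry=(0,1)
4 | t2 LOAD | counter=4 r=(4,4) succ=(0,0) retry=(0,1)
5 | t1 CAS | counter=5 r=(4,4) succ=(1,0) retry=(0,1)
6 | t1 LOAD | counter=5 r=(5,4) succ=(1,0) retry=(0,1)
7 | t2 CAS | counter=5 r=(5,4) succ=(1,0) retry=(0,2)
8 | t1 CAS | counter=6 r=(5,4) succ=(2,0) retry=(0,2)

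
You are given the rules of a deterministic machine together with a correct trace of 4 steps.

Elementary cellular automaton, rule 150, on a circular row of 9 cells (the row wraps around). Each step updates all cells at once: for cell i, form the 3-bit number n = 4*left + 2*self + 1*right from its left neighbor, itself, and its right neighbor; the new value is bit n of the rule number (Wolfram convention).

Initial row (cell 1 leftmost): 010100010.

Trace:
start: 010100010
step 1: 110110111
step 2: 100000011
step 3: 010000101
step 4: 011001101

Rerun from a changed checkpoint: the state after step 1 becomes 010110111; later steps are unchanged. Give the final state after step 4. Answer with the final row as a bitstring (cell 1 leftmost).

state after step 1 := 010110111
step 2: 010000010
step 3: 111000111
step 4: 110101011

110101011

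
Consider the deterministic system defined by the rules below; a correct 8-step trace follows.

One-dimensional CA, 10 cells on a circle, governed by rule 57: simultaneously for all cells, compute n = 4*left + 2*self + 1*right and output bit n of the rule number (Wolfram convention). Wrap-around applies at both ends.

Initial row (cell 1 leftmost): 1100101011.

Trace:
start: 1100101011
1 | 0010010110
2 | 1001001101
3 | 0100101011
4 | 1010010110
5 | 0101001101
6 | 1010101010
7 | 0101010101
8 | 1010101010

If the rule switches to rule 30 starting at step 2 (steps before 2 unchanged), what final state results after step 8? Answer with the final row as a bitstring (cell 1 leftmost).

1101010110

(re-executing steps 2..8 under rule 30; state before step 2: 0010010110)
2 | 0111110101
3 | 0100000101
4 | 0110001101
5 | 0101011001
6 | 0101010111
7 | 0101010100
8 | 1101010110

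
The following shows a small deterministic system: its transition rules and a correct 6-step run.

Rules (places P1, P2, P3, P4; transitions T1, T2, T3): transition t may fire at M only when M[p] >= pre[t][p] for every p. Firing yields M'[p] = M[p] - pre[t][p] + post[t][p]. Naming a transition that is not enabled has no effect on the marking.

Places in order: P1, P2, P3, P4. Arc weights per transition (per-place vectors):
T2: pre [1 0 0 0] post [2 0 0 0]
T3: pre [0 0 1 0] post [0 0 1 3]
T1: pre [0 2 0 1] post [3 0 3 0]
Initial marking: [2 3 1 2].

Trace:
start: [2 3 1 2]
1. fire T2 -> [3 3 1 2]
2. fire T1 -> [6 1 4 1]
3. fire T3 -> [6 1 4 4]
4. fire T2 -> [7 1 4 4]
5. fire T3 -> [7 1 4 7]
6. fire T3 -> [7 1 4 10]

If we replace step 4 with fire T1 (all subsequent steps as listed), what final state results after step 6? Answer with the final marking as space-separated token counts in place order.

6 1 4 10

(re-executing from step 4 with the substitution; state before step 4: [6 1 4 4])
4. fire T1 -> [6 1 4 4]
5. fire T3 -> [6 1 4 7]
6. fire T3 -> [6 1 4 10]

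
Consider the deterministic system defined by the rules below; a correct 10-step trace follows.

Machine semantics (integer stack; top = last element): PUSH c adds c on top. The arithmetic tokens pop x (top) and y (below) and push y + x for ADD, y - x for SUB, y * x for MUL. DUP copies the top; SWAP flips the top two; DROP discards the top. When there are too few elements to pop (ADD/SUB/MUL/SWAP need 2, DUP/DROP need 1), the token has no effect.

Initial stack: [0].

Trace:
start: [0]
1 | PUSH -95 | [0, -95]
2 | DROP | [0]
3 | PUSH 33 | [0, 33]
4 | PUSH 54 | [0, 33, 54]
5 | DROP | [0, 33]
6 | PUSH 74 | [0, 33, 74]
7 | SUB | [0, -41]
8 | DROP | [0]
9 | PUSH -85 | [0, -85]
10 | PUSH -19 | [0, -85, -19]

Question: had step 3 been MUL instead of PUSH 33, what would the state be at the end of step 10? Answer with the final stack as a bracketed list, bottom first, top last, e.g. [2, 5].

(re-executing from step 3 with the substitution; state before step 3: [0])
3 | MUL | [0]
4 | PUSH 54 | [0, 54]
5 | DROP | [0]
6 | PUSH 74 | [0, 74]
7 | SUB | [-74]
8 | DROP | []
9 | PUSH -85 | [-85]
10 | PUSH -19 | [-85, -19]

[-85, -19]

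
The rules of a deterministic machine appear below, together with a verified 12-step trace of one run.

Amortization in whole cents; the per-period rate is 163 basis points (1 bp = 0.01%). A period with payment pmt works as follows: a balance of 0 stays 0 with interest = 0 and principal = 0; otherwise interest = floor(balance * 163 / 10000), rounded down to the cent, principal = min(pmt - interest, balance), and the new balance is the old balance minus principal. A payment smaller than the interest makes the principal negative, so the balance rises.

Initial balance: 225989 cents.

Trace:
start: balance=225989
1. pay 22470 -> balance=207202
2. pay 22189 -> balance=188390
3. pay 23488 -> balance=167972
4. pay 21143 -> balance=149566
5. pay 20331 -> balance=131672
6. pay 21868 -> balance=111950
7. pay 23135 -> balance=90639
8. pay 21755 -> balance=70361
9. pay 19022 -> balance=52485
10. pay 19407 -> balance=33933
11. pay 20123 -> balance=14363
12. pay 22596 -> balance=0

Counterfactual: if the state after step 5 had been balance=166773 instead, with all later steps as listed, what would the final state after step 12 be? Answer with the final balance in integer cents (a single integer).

31308

state after step 5 := balance=166773
6. pay 21868 -> balance=147623
7. pay 23135 -> balance=126894
8. pay 21755 -> balance=107207
9. pay 19022 -> balance=89932
10. pay 19407 -> balance=71990
11. pay 20123 -> balance=53040
12. pay 22596 -> balance=31308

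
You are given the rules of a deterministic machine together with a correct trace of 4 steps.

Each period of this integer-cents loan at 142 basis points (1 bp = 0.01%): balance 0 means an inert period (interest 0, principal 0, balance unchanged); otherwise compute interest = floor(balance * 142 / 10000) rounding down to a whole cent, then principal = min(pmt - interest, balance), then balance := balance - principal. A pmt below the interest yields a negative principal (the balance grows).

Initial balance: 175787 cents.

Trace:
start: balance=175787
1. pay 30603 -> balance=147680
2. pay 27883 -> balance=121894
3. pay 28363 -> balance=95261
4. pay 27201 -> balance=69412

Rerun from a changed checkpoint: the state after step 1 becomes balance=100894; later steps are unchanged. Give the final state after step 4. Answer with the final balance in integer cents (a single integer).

20605

state after step 1 := balance=100894
2. pay 27883 -> balance=74443
3. pay 28363 -> balance=47137
4. pay 27201 -> balance=20605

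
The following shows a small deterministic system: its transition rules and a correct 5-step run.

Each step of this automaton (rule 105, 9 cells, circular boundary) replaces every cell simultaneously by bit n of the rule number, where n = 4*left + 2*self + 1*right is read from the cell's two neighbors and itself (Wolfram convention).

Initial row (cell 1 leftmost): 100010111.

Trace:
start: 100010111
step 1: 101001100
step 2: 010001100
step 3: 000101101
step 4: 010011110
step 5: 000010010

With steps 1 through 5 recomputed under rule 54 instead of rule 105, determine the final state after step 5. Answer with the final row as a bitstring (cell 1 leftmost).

(re-executing steps 1..5 under rule 54; state before step 1: 100010111)
step 1: 010111000
step 2: 111000100
step 3: 000101111
step 4: 101110000
step 5: 110001001

110001001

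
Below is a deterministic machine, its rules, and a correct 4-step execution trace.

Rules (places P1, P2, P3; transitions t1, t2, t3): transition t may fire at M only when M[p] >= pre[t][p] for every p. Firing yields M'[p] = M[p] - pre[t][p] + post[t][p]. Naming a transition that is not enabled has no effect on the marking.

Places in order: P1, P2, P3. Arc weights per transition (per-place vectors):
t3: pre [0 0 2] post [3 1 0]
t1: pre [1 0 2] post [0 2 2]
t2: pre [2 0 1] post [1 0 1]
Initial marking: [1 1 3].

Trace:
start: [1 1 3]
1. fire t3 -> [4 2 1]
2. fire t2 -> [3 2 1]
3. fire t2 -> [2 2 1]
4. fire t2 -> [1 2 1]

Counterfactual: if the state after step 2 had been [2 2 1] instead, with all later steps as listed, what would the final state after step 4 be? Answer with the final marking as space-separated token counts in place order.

1 2 1

state after step 2 := [2 2 1]
3. fire t2 -> [1 2 1]
4. fire t2 -> [1 2 1]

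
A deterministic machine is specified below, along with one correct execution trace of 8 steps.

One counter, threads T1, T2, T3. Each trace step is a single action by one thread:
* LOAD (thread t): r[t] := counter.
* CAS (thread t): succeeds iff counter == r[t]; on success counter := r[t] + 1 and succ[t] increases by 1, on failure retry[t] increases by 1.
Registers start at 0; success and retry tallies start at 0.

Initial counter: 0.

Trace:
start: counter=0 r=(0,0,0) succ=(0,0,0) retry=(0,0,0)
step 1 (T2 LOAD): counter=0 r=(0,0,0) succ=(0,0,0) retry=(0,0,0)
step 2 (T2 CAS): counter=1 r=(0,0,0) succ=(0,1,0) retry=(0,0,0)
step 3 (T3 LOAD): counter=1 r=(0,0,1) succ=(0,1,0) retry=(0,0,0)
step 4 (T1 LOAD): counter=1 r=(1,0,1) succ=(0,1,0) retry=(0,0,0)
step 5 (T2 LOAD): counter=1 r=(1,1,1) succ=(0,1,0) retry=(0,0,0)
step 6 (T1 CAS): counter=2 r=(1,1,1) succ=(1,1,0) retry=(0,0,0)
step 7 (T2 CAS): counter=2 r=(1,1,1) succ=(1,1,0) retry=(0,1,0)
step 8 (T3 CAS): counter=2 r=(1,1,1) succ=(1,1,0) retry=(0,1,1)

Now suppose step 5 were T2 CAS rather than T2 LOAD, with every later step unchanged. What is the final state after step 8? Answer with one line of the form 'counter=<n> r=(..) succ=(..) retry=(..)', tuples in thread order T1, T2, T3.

(re-executing from step 5 with the substitution; state before step 5: counter=1 r=(1,0,1) succ=(0,1,0) retry=(0,0,0))
step 5 (T2 CAS): counter=1 r=(1,0,1) succ=(0,1,0) retry=(0,1,0)
step 6 (T1 CAS): counter=2 r=(1,0,1) succ=(1,1,0) retry=(0,1,0)
step 7 (T2 CAS): counter=2 r=(1,0,1) succ=(1,1,0) retry=(0,2,0)
step 8 (T3 CAS): counter=2 r=(1,0,1) succ=(1,1,0) retry=(0,2,1)

counter=2 r=(1,0,1) succ=(1,1,0) retry=(0,2,1)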